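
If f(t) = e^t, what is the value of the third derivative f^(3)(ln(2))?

2

The coefficient of (t - ln(2))^3 in the expansion is 1/3, so f′′′(ln(2)) = 3! * (1/3) = 2.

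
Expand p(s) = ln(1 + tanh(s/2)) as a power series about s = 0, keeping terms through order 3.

Compose series: expand the inner function first, then feed it into the outer expansion.

-s^2/8 + s/2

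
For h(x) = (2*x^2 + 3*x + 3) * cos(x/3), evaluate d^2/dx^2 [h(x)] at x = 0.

11/3

Distribute the polynomial across the series and collect like powers.
From the series, [x^2] h = 11/6; multiply by 2! = 2 to get 11/3.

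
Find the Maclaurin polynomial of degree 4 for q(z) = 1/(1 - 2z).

[z^0] = 1;  [z^1] = 2;  [z^2] = 4;  [z^3] = 8;  [z^4] = 16.

16*z^4 + 8*z^3 + 4*z^2 + 2*z + 1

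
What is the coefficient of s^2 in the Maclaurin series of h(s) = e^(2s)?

Apply the Taylor formula c_k = f^(k)(a)/k!.
[s^0] = 1;  [s^1] = 2;  [s^2] = 2.
So c_2 = h′′(0)/2! = 2.

2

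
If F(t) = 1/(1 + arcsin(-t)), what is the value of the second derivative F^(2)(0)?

Let u equal the inner series; expand the outer function in u and truncate.
The coefficient of t^2 in the expansion is 1, so F′′(0) = 2! * (1) = 2.

2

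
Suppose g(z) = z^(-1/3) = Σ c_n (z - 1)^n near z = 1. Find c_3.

g(1) = 1
g′(1) = -1/3
g′′(1) = 4/9
g′′′(1) = -28/27
So c_3 = g′′′(1)/3! = -14/81.

-14/81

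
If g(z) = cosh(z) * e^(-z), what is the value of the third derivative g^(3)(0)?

Take the Cauchy product of the two expansions.
The coefficient of z^3 in the expansion is -2/3, so g′′′(0) = 3! * (-2/3) = -4.

-4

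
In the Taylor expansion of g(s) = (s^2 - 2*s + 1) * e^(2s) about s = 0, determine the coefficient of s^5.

4/15

Distribute the polynomial across the series and collect like powers.
[s^0] = 1;  [s^1] = 0;  [s^2] = -1;  [s^3] = -2/3;  [s^4] = 0;  [s^5] = 4/15.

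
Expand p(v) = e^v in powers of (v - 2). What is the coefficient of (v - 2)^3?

e^(2)/6

p(2) = e^(2)
p′(2) = e^(2)
p′′(2) = e^(2)
p′′′(2) = e^(2)
So c_3 = p′′′(2)/3! = e^(2)/6.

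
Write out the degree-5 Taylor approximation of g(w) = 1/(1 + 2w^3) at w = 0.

1 - 2*w^3

g(0) = 1
g′(0) = 0
g′′(0) = 0
g′′′(0) = -12
g^(4)(0) = 0
g^(5)(0) = 0
The Taylor polynomial is Σ g^(k)(0)/k! · w^k.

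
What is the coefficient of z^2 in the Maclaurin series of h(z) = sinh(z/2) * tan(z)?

1/2

Take the Cauchy product of the two expansions.
h(0) = 0
h′(0) = 0
h′′(0) = 1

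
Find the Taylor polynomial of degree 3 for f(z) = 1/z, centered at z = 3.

f(3) = 1/3
f′(3) = -1/9
f′′(3) = 2/27
f′′′(3) = -2/27
Dividing each by k! gives the coefficients c_0, ..., c_3.

-(z - 3)^3/81 + (z - 3)^2/27 - (z - 3)/9 + 1/3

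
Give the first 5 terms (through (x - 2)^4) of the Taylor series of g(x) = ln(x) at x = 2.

-(x - 2)^4/64 + (x - 2)^3/24 - (x - 2)^2/8 + (x - 2)/2 + ln(2)

Use the known series and substitute for the argument.
g(2) = ln(2)
g′(2) = 1/2
g′′(2) = -1/4
g′′′(2) = 1/4
g^(4)(2) = -3/8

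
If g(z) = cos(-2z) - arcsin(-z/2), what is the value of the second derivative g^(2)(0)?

Add the two expansions coefficient-wise.
From the series, [z^2] g = -2; multiply by 2! = 2 to get -4.

-4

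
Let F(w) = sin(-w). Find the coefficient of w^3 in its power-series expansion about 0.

Use the known series and substitute for the argument.
F(0) = 0
F′(0) = -1
F′′(0) = 0
F′′′(0) = 1
So c_3 = F′′′(0)/3! = 1/6.

1/6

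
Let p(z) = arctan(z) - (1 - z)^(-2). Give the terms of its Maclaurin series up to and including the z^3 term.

-13*z^3/3 - 3*z^2 - z - 1

Combine the two series term by term.
p(0) = -1
p′(0) = -1
p′′(0) = -6
p′′′(0) = -26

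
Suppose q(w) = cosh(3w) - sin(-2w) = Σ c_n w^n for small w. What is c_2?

Add the two expansions coefficient-wise.
q(0) = 1
q′(0) = 2
q′′(0) = 9
Then c_k = q^(k)(0)/k! gives each Taylor coefficient.

9/2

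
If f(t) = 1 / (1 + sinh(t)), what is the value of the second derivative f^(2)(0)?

2

Expand as Σ (-1)^k u^k with u equal to the inner function's series.
From the series, [t^2] f = 1; multiply by 2! = 2 to get 2.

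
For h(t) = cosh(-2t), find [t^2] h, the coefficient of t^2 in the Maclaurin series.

h(0) = 1
h′(0) = 0
h′′(0) = 4

2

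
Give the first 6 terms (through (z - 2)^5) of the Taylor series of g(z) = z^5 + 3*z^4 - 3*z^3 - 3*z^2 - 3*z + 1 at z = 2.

(z - 2)^5 + 13*(z - 2)^4 + 61*(z - 2)^3 + 131*(z - 2)^2 + 125*(z - 2) + 39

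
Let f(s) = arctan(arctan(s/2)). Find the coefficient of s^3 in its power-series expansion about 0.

-1/12

Plug the Maclaurin series of the inner function into that of the outer and collect terms.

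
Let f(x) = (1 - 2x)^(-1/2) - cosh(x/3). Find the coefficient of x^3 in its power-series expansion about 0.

Combine the two series term by term.
f(0) = 0
f′(0) = 1
f′′(0) = 26/9
f′′′(0) = 15
So c_3 = f′′′(0)/3! = 5/2.

5/2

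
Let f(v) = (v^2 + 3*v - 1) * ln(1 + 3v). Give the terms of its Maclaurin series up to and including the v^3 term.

-39*v^3/2 + 27*v^2/2 - 3*v

Multiply each power in the prefactor through the base expansion.
f(0) = 0
f′(0) = -3
f′′(0) = 27
f′′′(0) = -117
Then c_k = f^(k)(0)/k! gives each Taylor coefficient.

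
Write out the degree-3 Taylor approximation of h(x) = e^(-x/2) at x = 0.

-x^3/48 + x^2/8 - x/2 + 1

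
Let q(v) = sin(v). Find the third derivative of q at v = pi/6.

-sqrt(3)/2

The coefficient of (v - pi/6)^3 in the expansion is -sqrt(3)/12, so q′′′(pi/6) = 3! * (-sqrt(3)/12) = -sqrt(3)/2.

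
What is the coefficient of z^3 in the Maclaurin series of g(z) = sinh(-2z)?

-4/3

Apply the Taylor formula c_k = f^(k)(a)/k!.
[z^0] = 0;  [z^1] = -2;  [z^2] = 0;  [z^3] = -4/3.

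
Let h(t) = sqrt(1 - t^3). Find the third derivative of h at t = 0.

-3

From the series, [t^3] h = -1/2; multiply by 3! = 6 to get -3.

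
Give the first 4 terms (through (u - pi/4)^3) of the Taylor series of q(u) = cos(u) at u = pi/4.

[(u - pi/4)^0] = sqrt(2)/2;  [(u - pi/4)^1] = -sqrt(2)/2;  [(u - pi/4)^2] = -sqrt(2)/4;  [(u - pi/4)^3] = sqrt(2)/12.

sqrt(2)*(u - pi/4)^3/12 - sqrt(2)*(u - pi/4)^2/4 - sqrt(2)*(u - pi/4)/2 + sqrt(2)/2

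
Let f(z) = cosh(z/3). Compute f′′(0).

1/9

Compute the successive derivatives at the expansion point and divide by k!.
From the series, [z^2] f = 1/18; multiply by 2! = 2 to get 1/9.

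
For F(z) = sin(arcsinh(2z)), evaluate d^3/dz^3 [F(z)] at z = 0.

Let u equal the inner series; expand the outer function in u and truncate.
The coefficient of z^3 in the expansion is -8/3, so F′′′(0) = 3! * (-8/3) = -16.

-16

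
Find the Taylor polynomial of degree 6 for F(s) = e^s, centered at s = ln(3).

Use the known series and substitute for the argument.
F(ln(3)) = 3
F′(ln(3)) = 3
F′′(ln(3)) = 3
F′′′(ln(3)) = 3
F^(4)(ln(3)) = 3
F^(5)(ln(3)) = 3
F^(6)(ln(3)) = 3
Then c_k = F^(k)(ln(3))/k! gives each Taylor coefficient.

(s - ln(3))^6/240 + (s - ln(3))^5/40 + (s - ln(3))^4/8 + (s - ln(3))^3/2 + 3*(s - ln(3))^2/2 + 3*(s - ln(3)) + 3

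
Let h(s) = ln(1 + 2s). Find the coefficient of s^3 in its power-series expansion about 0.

8/3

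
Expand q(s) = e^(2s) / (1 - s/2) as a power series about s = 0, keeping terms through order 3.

Write out both Maclaurin series and multiply, keeping only the needed powers.

71*s^3/24 + 13*s^2/4 + 5*s/2 + 1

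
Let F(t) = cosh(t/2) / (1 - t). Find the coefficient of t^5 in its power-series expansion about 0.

Take the Cauchy product of the two expansions.
F(0) = 1
F′(0) = 1
F′′(0) = 9/4
F′′′(0) = 27/4
F^(4)(0) = 433/16
F^(5)(0) = 2165/16
The Taylor polynomial is Σ F^(k)(0)/k! · t^k.

433/384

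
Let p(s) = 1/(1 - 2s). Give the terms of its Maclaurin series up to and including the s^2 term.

Apply the Taylor formula c_k = f^(k)(a)/k!.
p(0) = 1
p′(0) = 2
p′′(0) = 8
Then c_k = p^(k)(0)/k! gives each Taylor coefficient.

4*s^2 + 2*s + 1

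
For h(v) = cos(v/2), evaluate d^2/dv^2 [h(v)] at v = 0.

-1/4

From the series, [v^2] h = -1/8; multiply by 2! = 2 to get -1/4.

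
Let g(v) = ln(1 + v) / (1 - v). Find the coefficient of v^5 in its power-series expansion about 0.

47/60

Expand each factor separately, then convolve coefficients.
[v^0] = 0;  [v^1] = 1;  [v^2] = 1/2;  [v^3] = 5/6;  [v^4] = 7/12;  [v^5] = 47/60.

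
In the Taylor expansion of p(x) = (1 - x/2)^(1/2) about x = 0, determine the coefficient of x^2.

-1/32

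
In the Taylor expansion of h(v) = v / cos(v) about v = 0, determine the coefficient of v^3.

Divide the numerator series by the denominator series (power-series long division).
h(0) = 0
h′(0) = 1
h′′(0) = 0
h′′′(0) = 3
Then c_k = h^(k)(0)/k! gives each Taylor coefficient.

1/2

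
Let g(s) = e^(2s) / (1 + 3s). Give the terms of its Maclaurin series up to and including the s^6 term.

16843*s^6/45 - 1871*s^5/15 + 125*s^4/3 - 41*s^3/3 + 5*s^2 - s + 1

Write out both Maclaurin series and multiply, keeping only the needed powers.
g(0) = 1
g′(0) = -1
g′′(0) = 10
g′′′(0) = -82
g^(4)(0) = 1000
g^(5)(0) = -14968
g^(6)(0) = 269488
Dividing each by k! gives the coefficients c_0, ..., c_6.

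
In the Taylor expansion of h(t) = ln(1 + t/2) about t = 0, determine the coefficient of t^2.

[t^0] = 0;  [t^1] = 1/2;  [t^2] = -1/8.

-1/8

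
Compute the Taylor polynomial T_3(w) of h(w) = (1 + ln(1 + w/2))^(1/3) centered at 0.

Let u equal the inner series; expand the outer function in u and truncate.
[w^0] = 1;  [w^1] = 1/6;  [w^2] = -5/72;  [w^3] = 23/648.

23*w^3/648 - 5*w^2/72 + w/6 + 1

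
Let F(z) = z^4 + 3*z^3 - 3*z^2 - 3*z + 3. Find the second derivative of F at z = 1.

24

From the series, [(z - 1)^2] F = 12; multiply by 2! = 2 to get 24.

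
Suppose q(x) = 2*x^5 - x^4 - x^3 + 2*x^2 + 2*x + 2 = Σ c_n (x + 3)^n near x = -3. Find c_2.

[(x + 3)^0] = -526;  [(x + 3)^1] = 881;  [(x + 3)^2] = -583.
So c_2 = q′′(-3)/2! = -583.

-583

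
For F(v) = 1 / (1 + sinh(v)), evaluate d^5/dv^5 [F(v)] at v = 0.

Use the geometric series for the reciprocal, then substitute.
From the series, [v^5] F = -181/120; multiply by 5! = 120 to get -181.

-181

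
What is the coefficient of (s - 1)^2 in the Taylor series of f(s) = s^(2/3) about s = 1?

-1/9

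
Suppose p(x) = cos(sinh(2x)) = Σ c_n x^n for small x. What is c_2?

Let u equal the inner series; expand the outer function in u and truncate.
p(0) = 1
p′(0) = 0
p′′(0) = -4

-2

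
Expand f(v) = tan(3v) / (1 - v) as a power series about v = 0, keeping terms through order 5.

222*v^5/5 + 12*v^4 + 12*v^3 + 3*v^2 + 3*v

Take the Cauchy product of the two expansions.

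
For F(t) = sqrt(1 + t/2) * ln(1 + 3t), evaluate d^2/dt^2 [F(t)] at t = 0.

Take the Cauchy product of the two expansions.
From the series, [t^2] F = -15/4; multiply by 2! = 2 to get -15/2.

-15/2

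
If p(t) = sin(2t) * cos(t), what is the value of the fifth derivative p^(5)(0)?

Multiply the two series term by term and collect like powers.
From the series, [t^5] p = 61/60; multiply by 5! = 120 to get 122.

122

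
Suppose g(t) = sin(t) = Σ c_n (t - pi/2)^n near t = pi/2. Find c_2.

g(pi/2) = 1
g′(pi/2) = 0
g′′(pi/2) = -1
Then c_k = g^(k)(pi/2)/k! gives each Taylor coefficient.

-1/2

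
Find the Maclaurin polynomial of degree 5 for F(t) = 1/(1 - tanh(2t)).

Compose series: expand the inner function first, then feed it into the outer expansion.
F(0) = 1
F′(0) = 2
F′′(0) = 8
F′′′(0) = 32
F^(4)(0) = 128
F^(5)(0) = 512

64*t^5/15 + 16*t^4/3 + 16*t^3/3 + 4*t^2 + 2*t + 1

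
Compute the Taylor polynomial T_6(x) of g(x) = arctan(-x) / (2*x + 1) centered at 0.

446*x^6/15 - 223*x^5/15 + 22*x^4/3 - 11*x^3/3 + 2*x^2 - x

Use 1/(1 - r) = Σ r^k on the denominator, then take the Cauchy product.
g(0) = 0
g′(0) = -1
g′′(0) = 4
g′′′(0) = -22
g^(4)(0) = 176
g^(5)(0) = -1784
g^(6)(0) = 21408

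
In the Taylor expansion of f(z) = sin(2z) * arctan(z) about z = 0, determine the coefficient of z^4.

Take the Cauchy product of the two expansions.
[z^0] = 0;  [z^1] = 0;  [z^2] = 2;  [z^3] = 0;  [z^4] = -2.

-2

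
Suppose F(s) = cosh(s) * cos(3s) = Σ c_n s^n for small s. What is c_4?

7/6

Take the Cauchy product of the two expansions.
F(0) = 1
F′(0) = 0
F′′(0) = -8
F′′′(0) = 0
F^(4)(0) = 28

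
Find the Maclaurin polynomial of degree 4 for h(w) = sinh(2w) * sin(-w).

-w^4 - 2*w^2

Expand each factor separately, then convolve coefficients.
[w^0] = 0;  [w^1] = 0;  [w^2] = -2;  [w^3] = 0;  [w^4] = -1.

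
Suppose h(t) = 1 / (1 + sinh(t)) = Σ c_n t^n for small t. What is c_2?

Use the geometric series for the reciprocal, then substitute.
h(0) = 1
h′(0) = -1
h′′(0) = 2
So c_2 = h′′(0)/2! = 1.

1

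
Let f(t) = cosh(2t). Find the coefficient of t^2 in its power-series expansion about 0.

2

f(0) = 1
f′(0) = 0
f′′(0) = 4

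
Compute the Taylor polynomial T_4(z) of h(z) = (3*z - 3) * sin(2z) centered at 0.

-4*z^4 + 4*z^3 + 6*z^2 - 6*z

Distribute the polynomial across the series and collect like powers.
[z^0] = 0;  [z^1] = -6;  [z^2] = 6;  [z^3] = 4;  [z^4] = -4.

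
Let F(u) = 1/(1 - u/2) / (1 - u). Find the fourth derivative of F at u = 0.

Write out both Maclaurin series and multiply, keeping only the needed powers.
The coefficient of u^4 in the expansion is 31/16, so F^(4)(0) = 4! * (31/16) = 93/2.

93/2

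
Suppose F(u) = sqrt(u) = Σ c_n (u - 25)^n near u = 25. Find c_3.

Use the known series and substitute for the argument.
F(25) = 5
F′(25) = 1/10
F′′(25) = -1/500
F′′′(25) = 3/25000

1/50000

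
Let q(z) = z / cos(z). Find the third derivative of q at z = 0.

Invert the denominator's series and multiply.
From the series, [z^3] q = 1/2; multiply by 3! = 6 to get 3.

3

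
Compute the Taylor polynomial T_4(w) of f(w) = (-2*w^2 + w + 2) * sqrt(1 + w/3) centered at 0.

151*w^4/5184 - 37*w^3/108 - 67*w^2/36 + 4*w/3 + 2

Shift and add copies of the series according to the polynomial's terms.
f(0) = 2
f′(0) = 4/3
f′′(0) = -67/18
f′′′(0) = -37/18
f^(4)(0) = 151/216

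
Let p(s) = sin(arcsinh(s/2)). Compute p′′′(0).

Plug the Maclaurin series of the inner function into that of the outer and collect terms.
The coefficient of s^3 in the expansion is -1/24, so p′′′(0) = 3! * (-1/24) = -1/4.

-1/4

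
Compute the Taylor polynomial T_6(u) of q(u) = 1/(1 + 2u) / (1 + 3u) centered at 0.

Take the Cauchy product of the two expansions.

2059*u^6 - 665*u^5 + 211*u^4 - 65*u^3 + 19*u^2 - 5*u + 1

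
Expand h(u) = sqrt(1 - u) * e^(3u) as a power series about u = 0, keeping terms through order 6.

Write out both Maclaurin series and multiply, keeping only the needed powers.
h(0) = 1
h′(0) = 5/2
h′′(0) = 23/4
h′′′(0) = 87/8
h^(4)(0) = 129/16
h^(5)(0) = -2499/32
h^(6)(0) = -45225/64

-1005*u^6/1024 - 833*u^5/1280 + 43*u^4/128 + 29*u^3/16 + 23*u^2/8 + 5*u/2 + 1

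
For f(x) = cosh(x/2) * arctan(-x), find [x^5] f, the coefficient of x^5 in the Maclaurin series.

-103/640

Multiply the two series term by term and collect like powers.
[x^0] = 0;  [x^1] = -1;  [x^2] = 0;  [x^3] = 5/24;  [x^4] = 0;  [x^5] = -103/640.
So c_5 = f^(5)(0)/5! = -103/640.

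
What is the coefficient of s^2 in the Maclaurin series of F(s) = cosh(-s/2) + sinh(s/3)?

1/8

Expand each term separately and add.
F(0) = 1
F′(0) = 1/3
F′′(0) = 1/4
So c_2 = F′′(0)/2! = 1/8.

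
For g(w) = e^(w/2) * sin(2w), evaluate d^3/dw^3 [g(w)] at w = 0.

Write out both Maclaurin series and multiply, keeping only the needed powers.
From the series, [w^3] g = -13/12; multiply by 3! = 6 to get -13/2.

-13/2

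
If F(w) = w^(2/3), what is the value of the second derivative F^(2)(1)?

-2/9

Use the known series and substitute for the argument.
The coefficient of (w - 1)^2 in the expansion is -1/9, so F′′(1) = 2! * (-1/9) = -2/9.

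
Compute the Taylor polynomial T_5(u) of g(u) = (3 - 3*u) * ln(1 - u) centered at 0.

3*u^5/20 + u^4/4 + u^3/2 + 3*u^2/2 - 3*u

Multiply each power in the prefactor through the base expansion.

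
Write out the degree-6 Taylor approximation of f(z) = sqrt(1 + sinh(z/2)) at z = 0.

Substitute the inner expansion into the outer series and collect powers.
f(0) = 1
f′(0) = 1/4
f′′(0) = -1/16
f′′′(0) = 7/64
f^(4)(0) = -31/256
f^(5)(0) = 241/1024
f^(6)(0) = -2401/4096

-2401*z^6/2949120 + 241*z^5/122880 - 31*z^4/6144 + 7*z^3/384 - z^2/32 + z/4 + 1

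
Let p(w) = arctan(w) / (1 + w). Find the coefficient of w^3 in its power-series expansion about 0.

Take the Cauchy product of the two expansions.
p(0) = 0
p′(0) = 1
p′′(0) = -2
p′′′(0) = 4
The Taylor polynomial is Σ p^(k)(0)/k! · w^k.

2/3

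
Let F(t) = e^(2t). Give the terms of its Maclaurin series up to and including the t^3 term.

4*t^3/3 + 2*t^2 + 2*t + 1

Differentiate repeatedly and evaluate at the center.
F(0) = 1
F′(0) = 2
F′′(0) = 4
F′′′(0) = 8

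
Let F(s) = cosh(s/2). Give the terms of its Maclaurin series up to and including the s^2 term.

s^2/8 + 1

Compute the successive derivatives at the expansion point and divide by k!.
F(0) = 1
F′(0) = 0
F′′(0) = 1/4
Dividing each by k! gives the coefficients c_0, ..., c_2.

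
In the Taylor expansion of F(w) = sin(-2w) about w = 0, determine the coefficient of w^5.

F(0) = 0
F′(0) = -2
F′′(0) = 0
F′′′(0) = 8
F^(4)(0) = 0
F^(5)(0) = -32

-4/15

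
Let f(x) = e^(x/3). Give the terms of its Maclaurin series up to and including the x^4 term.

x^4/1944 + x^3/162 + x^2/18 + x/3 + 1

Use the known series and substitute for the argument.
f(0) = 1
f′(0) = 1/3
f′′(0) = 1/9
f′′′(0) = 1/27
f^(4)(0) = 1/81
Dividing each by k! gives the coefficients c_0, ..., c_4.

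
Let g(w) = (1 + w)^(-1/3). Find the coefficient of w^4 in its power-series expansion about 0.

35/243

[w^0] = 1;  [w^1] = -1/3;  [w^2] = 2/9;  [w^3] = -14/81;  [w^4] = 35/243.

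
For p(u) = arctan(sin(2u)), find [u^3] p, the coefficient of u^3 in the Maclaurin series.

Compose series: expand the inner function first, then feed it into the outer expansion.
p(0) = 0
p′(0) = 2
p′′(0) = 0
p′′′(0) = -24

-4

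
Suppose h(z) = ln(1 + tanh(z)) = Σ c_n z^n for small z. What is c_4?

1/12

Let u equal the inner series; expand the outer function in u and truncate.
h(0) = 0
h′(0) = 1
h′′(0) = -1
h′′′(0) = 0
h^(4)(0) = 2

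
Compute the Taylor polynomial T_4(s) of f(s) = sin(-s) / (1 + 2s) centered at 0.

23*s^4/3 - 23*s^3/6 + 2*s^2 - s

Expand each factor separately, then convolve coefficients.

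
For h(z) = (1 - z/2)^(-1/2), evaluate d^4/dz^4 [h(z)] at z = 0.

105/256

The coefficient of z^4 in the expansion is 35/2048, so h^(4)(0) = 4! * (35/2048) = 105/256.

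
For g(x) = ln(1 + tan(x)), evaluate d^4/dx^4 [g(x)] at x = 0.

Plug the Maclaurin series of the inner function into that of the outer and collect terms.
From the series, [x^4] g = -7/12; multiply by 4! = 24 to get -14.

-14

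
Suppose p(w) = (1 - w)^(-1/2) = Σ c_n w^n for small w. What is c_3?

5/16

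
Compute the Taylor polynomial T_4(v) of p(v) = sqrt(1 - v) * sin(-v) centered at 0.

Multiply the two series term by term and collect like powers.
[v^0] = 0;  [v^1] = -1;  [v^2] = 1/2;  [v^3] = 7/24;  [v^4] = -1/48.

-v^4/48 + 7*v^3/24 + v^2/2 - v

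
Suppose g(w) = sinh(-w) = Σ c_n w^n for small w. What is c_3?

-1/6

[w^0] = 0;  [w^1] = -1;  [w^2] = 0;  [w^3] = -1/6.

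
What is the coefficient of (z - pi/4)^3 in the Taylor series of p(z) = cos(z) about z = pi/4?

sqrt(2)/12

p(pi/4) = sqrt(2)/2
p′(pi/4) = -sqrt(2)/2
p′′(pi/4) = -sqrt(2)/2
p′′′(pi/4) = sqrt(2)/2
So c_3 = p′′′(pi/4)/3! = sqrt(2)/12.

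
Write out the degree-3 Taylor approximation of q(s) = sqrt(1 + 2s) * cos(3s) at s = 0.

-4*s^3 - 5*s^2 + s + 1

Multiply the two series term by term and collect like powers.
[s^0] = 1;  [s^1] = 1;  [s^2] = -5;  [s^3] = -4.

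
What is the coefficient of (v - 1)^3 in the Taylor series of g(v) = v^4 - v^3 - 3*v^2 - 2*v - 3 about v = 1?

3

g(1) = -8
g′(1) = -7
g′′(1) = 0
g′′′(1) = 18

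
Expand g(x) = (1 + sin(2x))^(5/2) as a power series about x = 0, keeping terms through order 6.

Compose series: expand the inner function first, then feed it into the outer expansion.
[x^0] = 1;  [x^1] = 5;  [x^2] = 15/2;  [x^3] = -5/6;  [x^4] = -85/8;  [x^5] = -95/24;  [x^6] = 107/16.

107*x^6/16 - 95*x^5/24 - 85*x^4/8 - 5*x^3/6 + 15*x^2/2 + 5*x + 1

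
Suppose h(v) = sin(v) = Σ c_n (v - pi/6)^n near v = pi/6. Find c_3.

-sqrt(3)/12

[(v - pi/6)^0] = 1/2;  [(v - pi/6)^1] = sqrt(3)/2;  [(v - pi/6)^2] = -1/4;  [(v - pi/6)^3] = -sqrt(3)/12.
So c_3 = h′′′(pi/6)/3! = -sqrt(3)/12.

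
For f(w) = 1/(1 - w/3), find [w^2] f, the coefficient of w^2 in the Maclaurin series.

1/9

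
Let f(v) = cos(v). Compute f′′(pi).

1

Differentiate repeatedly and evaluate at the center.
The coefficient of (v - pi)^2 in the expansion is 1/2, so f′′(pi) = 2! * (1/2) = 1.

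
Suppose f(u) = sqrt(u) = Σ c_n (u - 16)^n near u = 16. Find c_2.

-1/512

Use the known series and substitute for the argument.
f(16) = 4
f′(16) = 1/8
f′′(16) = -1/256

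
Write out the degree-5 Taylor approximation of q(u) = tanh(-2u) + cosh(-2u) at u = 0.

-64*u^5/15 + 2*u^4/3 + 8*u^3/3 + 2*u^2 - 2*u + 1

Combine the two series term by term.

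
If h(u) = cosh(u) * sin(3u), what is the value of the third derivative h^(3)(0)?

-18

Expand each factor separately, then convolve coefficients.
From the series, [u^3] h = -3; multiply by 3! = 6 to get -18.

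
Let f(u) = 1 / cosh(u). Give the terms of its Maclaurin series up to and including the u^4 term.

Write the quotient as an unknown series and match coefficients against numerator = denominator · series.
f(0) = 1
f′(0) = 0
f′′(0) = -1
f′′′(0) = 0
f^(4)(0) = 5

5*u^4/24 - u^2/2 + 1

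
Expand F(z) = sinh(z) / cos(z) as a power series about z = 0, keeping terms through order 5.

3*z^5/10 + 2*z^3/3 + z

Divide the numerator series by the denominator series (power-series long division).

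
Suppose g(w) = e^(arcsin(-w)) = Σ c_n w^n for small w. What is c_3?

Let u equal the inner series; expand the outer function in u and truncate.
g(0) = 1
g′(0) = -1
g′′(0) = 1
g′′′(0) = -2
So c_3 = g′′′(0)/3! = -1/3.

-1/3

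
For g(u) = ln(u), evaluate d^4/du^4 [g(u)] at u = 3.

-2/27

The coefficient of (u - 3)^4 in the expansion is -1/324, so g^(4)(3) = 4! * (-1/324) = -2/27.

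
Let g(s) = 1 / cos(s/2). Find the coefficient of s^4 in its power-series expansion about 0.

Write the quotient as an unknown series and match coefficients against numerator = denominator · series.
g(0) = 1
g′(0) = 0
g′′(0) = 1/4
g′′′(0) = 0
g^(4)(0) = 5/16
So c_4 = g^(4)(0)/4! = 5/384.

5/384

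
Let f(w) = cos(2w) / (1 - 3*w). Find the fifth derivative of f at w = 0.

22920

Expand 1/(denominator) as a geometric series and multiply by the numerator's series.
From the series, [w^5] f = 191; multiply by 5! = 120 to get 22920.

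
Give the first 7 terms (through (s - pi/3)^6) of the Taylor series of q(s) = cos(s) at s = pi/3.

Compute the successive derivatives at the expansion point and divide by k!.
[(s - pi/3)^0] = 1/2;  [(s - pi/3)^1] = -sqrt(3)/2;  [(s - pi/3)^2] = -1/4;  [(s - pi/3)^3] = sqrt(3)/12;  [(s - pi/3)^4] = 1/48;  [(s - pi/3)^5] = -sqrt(3)/240;  [(s - pi/3)^6] = -1/1440.

-(s - pi/3)^6/1440 - sqrt(3)*(s - pi/3)^5/240 + (s - pi/3)^4/48 + sqrt(3)*(s - pi/3)^3/12 - (s - pi/3)^2/4 - sqrt(3)*(s - pi/3)/2 + 1/2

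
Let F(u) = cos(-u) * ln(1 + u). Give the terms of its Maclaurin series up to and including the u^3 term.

Multiply the two series term by term and collect like powers.
F(0) = 0
F′(0) = 1
F′′(0) = -1
F′′′(0) = -1
Dividing each by k! gives the coefficients c_0, ..., c_3.

-u^3/6 - u^2/2 + u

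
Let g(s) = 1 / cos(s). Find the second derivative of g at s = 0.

Divide the numerator series by the denominator series (power-series long division).
The coefficient of s^2 in the expansion is 1/2, so g′′(0) = 2! * (1/2) = 1.

1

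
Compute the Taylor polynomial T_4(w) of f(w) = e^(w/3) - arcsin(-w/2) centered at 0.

w^4/1944 + 35*w^3/1296 + w^2/18 + 5*w/6 + 1

Expand each term separately and add.
[w^0] = 1;  [w^1] = 5/6;  [w^2] = 1/18;  [w^3] = 35/1296;  [w^4] = 1/1944.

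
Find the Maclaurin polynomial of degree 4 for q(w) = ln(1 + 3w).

-81*w^4/4 + 9*w^3 - 9*w^2/2 + 3*w

[w^0] = 0;  [w^1] = 3;  [w^2] = -9/2;  [w^3] = 9;  [w^4] = -81/4.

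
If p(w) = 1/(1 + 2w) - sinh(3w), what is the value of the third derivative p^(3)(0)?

Combine the two series term by term.
The coefficient of w^3 in the expansion is -25/2, so p′′′(0) = 3! * (-25/2) = -75.

-75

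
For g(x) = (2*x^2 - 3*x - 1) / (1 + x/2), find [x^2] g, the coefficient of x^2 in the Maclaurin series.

13/4

Multiply each power in the prefactor through the base expansion.
So c_2 = g′′(0)/2! = 13/4.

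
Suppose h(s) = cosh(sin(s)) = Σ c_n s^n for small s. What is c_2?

1/2

Plug the Maclaurin series of the inner function into that of the outer and collect terms.
h(0) = 1
h′(0) = 0
h′′(0) = 1
Dividing each by k! gives the coefficients c_0, ..., c_2.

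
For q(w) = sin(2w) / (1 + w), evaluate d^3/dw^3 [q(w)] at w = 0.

4

Multiply the two series term by term and collect like powers.
The coefficient of w^3 in the expansion is 2/3, so q′′′(0) = 3! * (2/3) = 4.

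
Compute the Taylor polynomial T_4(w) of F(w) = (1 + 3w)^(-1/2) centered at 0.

F(0) = 1
F′(0) = -3/2
F′′(0) = 27/4
F′′′(0) = -405/8
F^(4)(0) = 8505/16

2835*w^4/128 - 135*w^3/16 + 27*w^2/8 - 3*w/2 + 1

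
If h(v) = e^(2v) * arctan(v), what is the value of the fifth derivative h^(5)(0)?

Multiply the two series term by term and collect like powers.
From the series, [v^5] h = 1/5; multiply by 5! = 120 to get 24.

24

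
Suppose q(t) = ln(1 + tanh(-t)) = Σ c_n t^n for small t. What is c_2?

Compose series: expand the inner function first, then feed it into the outer expansion.

-1/2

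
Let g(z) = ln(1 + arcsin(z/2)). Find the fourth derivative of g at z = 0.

Substitute the inner expansion into the outer series and collect powers.
The coefficient of z^4 in the expansion is -5/192, so g^(4)(0) = 4! * (-5/192) = -5/8.

-5/8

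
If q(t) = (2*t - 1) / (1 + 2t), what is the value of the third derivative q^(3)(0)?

96

Multiply each power in the prefactor through the base expansion.
From the series, [t^3] q = 16; multiply by 3! = 6 to get 96.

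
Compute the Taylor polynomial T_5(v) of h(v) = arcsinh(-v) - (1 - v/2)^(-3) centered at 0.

-117*v^5/160 - 15*v^4/16 - 13*v^3/12 - 3*v^2/2 - 5*v/2 - 1

Add the two expansions coefficient-wise.
h(0) = -1
h′(0) = -5/2
h′′(0) = -3
h′′′(0) = -13/2
h^(4)(0) = -45/2
h^(5)(0) = -351/4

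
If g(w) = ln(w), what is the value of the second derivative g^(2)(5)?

-1/25

Compute the successive derivatives at the expansion point and divide by k!.
From the series, [(w - 5)^2] g = -1/50; multiply by 2! = 2 to get -1/25.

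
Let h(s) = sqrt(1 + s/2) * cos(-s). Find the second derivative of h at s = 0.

Write out both Maclaurin series and multiply, keeping only the needed powers.
From the series, [s^2] h = -17/32; multiply by 2! = 2 to get -17/16.

-17/16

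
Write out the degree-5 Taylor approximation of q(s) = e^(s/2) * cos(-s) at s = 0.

Multiply the two series term by term and collect like powers.
q(0) = 1
q′(0) = 1/2
q′′(0) = -3/4
q′′′(0) = -11/8
q^(4)(0) = -7/16
q^(5)(0) = 41/32

41*s^5/3840 - 7*s^4/384 - 11*s^3/48 - 3*s^2/8 + s/2 + 1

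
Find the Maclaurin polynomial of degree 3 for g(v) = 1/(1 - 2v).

g(0) = 1
g′(0) = 2
g′′(0) = 8
g′′′(0) = 48
Then c_k = g^(k)(0)/k! gives each Taylor coefficient.

8*v^3 + 4*v^2 + 2*v + 1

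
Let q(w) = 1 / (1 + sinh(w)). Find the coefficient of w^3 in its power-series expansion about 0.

Use the geometric series for the reciprocal, then substitute.
q(0) = 1
q′(0) = -1
q′′(0) = 2
q′′′(0) = -7
The Taylor polynomial is Σ q^(k)(0)/k! · w^k.

-7/6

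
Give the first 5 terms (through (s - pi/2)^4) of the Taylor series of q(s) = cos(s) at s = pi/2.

(s - pi/2)^3/6 - (s - pi/2)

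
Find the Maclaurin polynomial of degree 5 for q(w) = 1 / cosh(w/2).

5*w^4/384 - w^2/8 + 1

Invert the denominator's series and multiply.
[w^0] = 1;  [w^1] = 0;  [w^2] = -1/8;  [w^3] = 0;  [w^4] = 5/384;  [w^5] = 0.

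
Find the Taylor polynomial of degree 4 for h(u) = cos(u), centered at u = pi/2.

(u - pi/2)^3/6 - (u - pi/2)

Differentiate repeatedly and evaluate at the center.
[(u - pi/2)^0] = 0;  [(u - pi/2)^1] = -1;  [(u - pi/2)^2] = 0;  [(u - pi/2)^3] = 1/6;  [(u - pi/2)^4] = 0.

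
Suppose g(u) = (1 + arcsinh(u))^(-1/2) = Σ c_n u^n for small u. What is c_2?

3/8

Let u equal the inner series; expand the outer function in u and truncate.
g(0) = 1
g′(0) = -1/2
g′′(0) = 3/4
Then c_k = g^(k)(0)/k! gives each Taylor coefficient.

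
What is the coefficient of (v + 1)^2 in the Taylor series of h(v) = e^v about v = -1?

[(v + 1)^0] = e^(-1);  [(v + 1)^1] = e^(-1);  [(v + 1)^2] = e^(-1)/2.

e^(-1)/2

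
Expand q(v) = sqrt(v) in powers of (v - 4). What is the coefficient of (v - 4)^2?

q(4) = 2
q′(4) = 1/4
q′′(4) = -1/32

-1/64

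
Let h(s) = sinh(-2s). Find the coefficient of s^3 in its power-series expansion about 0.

-4/3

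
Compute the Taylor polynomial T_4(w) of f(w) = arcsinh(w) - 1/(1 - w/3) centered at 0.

-w^4/81 - 11*w^3/54 - w^2/9 + 2*w/3 - 1

Expand each term separately and add.
[w^0] = -1;  [w^1] = 2/3;  [w^2] = -1/9;  [w^3] = -11/54;  [w^4] = -1/81.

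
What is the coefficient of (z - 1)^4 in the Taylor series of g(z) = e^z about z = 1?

e/24

Apply the Taylor formula c_k = f^(k)(a)/k!.
[(z - 1)^0] = e;  [(z - 1)^1] = e;  [(z - 1)^2] = e/2;  [(z - 1)^3] = e/6;  [(z - 1)^4] = e/24.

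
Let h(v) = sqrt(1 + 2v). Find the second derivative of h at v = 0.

-1

The coefficient of v^2 in the expansion is -1/2, so h′′(0) = 2! * (-1/2) = -1.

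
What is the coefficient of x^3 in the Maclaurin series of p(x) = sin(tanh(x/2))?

Plug the Maclaurin series of the inner function into that of the outer and collect terms.
p(0) = 0
p′(0) = 1/2
p′′(0) = 0
p′′′(0) = -3/8
Then c_k = p^(k)(0)/k! gives each Taylor coefficient.

-1/16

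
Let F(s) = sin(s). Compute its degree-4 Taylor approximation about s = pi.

[(s - pi)^0] = 0;  [(s - pi)^1] = -1;  [(s - pi)^2] = 0;  [(s - pi)^3] = 1/6;  [(s - pi)^4] = 0.

(s - pi)^3/6 - (s - pi)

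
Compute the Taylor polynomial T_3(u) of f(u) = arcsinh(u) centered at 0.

Use the known series and substitute for the argument.
f(0) = 0
f′(0) = 1
f′′(0) = 0
f′′′(0) = -1

-u^3/6 + u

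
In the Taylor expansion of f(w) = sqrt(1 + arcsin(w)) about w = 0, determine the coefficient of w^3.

Let u equal the inner series; expand the outer function in u and truncate.
[w^0] = 1;  [w^1] = 1/2;  [w^2] = -1/8;  [w^3] = 7/48.

7/48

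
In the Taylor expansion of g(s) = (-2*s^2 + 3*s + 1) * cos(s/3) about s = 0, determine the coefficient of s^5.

Multiply each power in the prefactor through the base expansion.
[s^0] = 1;  [s^1] = 3;  [s^2] = -37/18;  [s^3] = -1/6;  [s^4] = 217/1944;  [s^5] = 1/648.

1/648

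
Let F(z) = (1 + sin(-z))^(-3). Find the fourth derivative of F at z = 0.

312

Let u equal the inner series; expand the outer function in u and truncate.
From the series, [z^4] F = 13; multiply by 4! = 24 to get 312.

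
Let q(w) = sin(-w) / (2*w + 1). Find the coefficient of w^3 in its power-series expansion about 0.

-23/6

Multiply the numerator's expansion by the denominator's geometric series.
q(0) = 0
q′(0) = -1
q′′(0) = 4
q′′′(0) = -23
The Taylor polynomial is Σ q^(k)(0)/k! · w^k.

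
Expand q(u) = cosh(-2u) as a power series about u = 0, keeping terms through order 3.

2*u^2 + 1

q(0) = 1
q′(0) = 0
q′′(0) = 4
q′′′(0) = 0
The Taylor polynomial is Σ q^(k)(0)/k! · u^k.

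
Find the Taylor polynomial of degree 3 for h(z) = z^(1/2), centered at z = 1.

Use the known series and substitute for the argument.
h(1) = 1
h′(1) = 1/2
h′′(1) = -1/4
h′′′(1) = 3/8

(z - 1)^3/16 - (z - 1)^2/8 + (z - 1)/2 + 1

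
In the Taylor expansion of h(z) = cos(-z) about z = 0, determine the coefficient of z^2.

-1/2

h(0) = 1
h′(0) = 0
h′′(0) = -1
Dividing each by k! gives the coefficients c_0, ..., c_2.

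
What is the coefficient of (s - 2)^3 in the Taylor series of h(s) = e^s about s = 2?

e^(2)/6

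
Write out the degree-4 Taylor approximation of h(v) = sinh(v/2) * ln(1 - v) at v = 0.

Expand each factor separately, then convolve coefficients.

-3*v^4/16 - v^3/4 - v^2/2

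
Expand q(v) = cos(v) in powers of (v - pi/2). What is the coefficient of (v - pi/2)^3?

1/6

q(pi/2) = 0
q′(pi/2) = -1
q′′(pi/2) = 0
q′′′(pi/2) = 1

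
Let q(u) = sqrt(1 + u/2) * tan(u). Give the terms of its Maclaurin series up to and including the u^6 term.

Take the Cauchy product of the two expansions.
q(0) = 0
q′(0) = 1
q′′(0) = 1/2
q′′′(0) = 29/16
q^(4)(0) = 35/16
q^(5)(0) = 3701/256
q^(6)(0) = 13563/512
Then c_k = q^(k)(0)/k! gives each Taylor coefficient.

1507*u^6/40960 + 3701*u^5/30720 + 35*u^4/384 + 29*u^3/96 + u^2/4 + u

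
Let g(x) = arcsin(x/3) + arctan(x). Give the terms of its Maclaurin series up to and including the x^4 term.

Add the two expansions coefficient-wise.
g(0) = 0
g′(0) = 4/3
g′′(0) = 0
g′′′(0) = -53/27
g^(4)(0) = 0

-53*x^3/162 + 4*x/3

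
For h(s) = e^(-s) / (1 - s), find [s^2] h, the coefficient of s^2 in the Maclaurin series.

1/2

Take the Cauchy product of the two expansions.
h(0) = 1
h′(0) = 0
h′′(0) = 1
Dividing each by k! gives the coefficients c_0, ..., c_2.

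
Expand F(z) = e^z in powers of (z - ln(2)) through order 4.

Differentiate repeatedly and evaluate at the center.
F(ln(2)) = 2
F′(ln(2)) = 2
F′′(ln(2)) = 2
F′′′(ln(2)) = 2
F^(4)(ln(2)) = 2
Dividing each by k! gives the coefficients c_0, ..., c_4.

(z - ln(2))^4/12 + (z - ln(2))^3/3 + (z - ln(2))^2 + 2*(z - ln(2)) + 2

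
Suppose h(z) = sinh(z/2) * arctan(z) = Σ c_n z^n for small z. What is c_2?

1/2

Write out both Maclaurin series and multiply, keeping only the needed powers.
h(0) = 0
h′(0) = 0
h′′(0) = 1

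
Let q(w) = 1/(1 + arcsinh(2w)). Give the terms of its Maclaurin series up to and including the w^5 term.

-92*w^5/5 + 32*w^4/3 - 20*w^3/3 + 4*w^2 - 2*w + 1

Let u equal the inner series; expand the outer function in u and truncate.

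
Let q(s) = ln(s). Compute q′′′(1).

2

Differentiate repeatedly and evaluate at the center.
The coefficient of (s - 1)^3 in the expansion is 1/3, so q′′′(1) = 3! * (1/3) = 2.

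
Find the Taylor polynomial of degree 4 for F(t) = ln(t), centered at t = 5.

-(t - 5)^4/2500 + (t - 5)^3/375 - (t - 5)^2/50 + (t - 5)/5 + ln(5)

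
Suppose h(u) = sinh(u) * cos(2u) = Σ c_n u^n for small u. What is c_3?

Multiply the two series term by term and collect like powers.
h(0) = 0
h′(0) = 1
h′′(0) = 0
h′′′(0) = -11
So c_3 = h′′′(0)/3! = -11/6.

-11/6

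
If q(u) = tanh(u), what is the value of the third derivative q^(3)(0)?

-2

The coefficient of u^3 in the expansion is -1/3, so q′′′(0) = 3! * (-1/3) = -2.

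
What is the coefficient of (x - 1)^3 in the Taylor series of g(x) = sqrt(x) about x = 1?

1/16

g(1) = 1
g′(1) = 1/2
g′′(1) = -1/4
g′′′(1) = 3/8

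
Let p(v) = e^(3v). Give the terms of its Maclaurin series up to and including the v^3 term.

9*v^3/2 + 9*v^2/2 + 3*v + 1

Compute the successive derivatives at the expansion point and divide by k!.
[v^0] = 1;  [v^1] = 3;  [v^2] = 9/2;  [v^3] = 9/2.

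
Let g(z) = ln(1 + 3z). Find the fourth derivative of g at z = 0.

-486

The coefficient of z^4 in the expansion is -81/4, so g^(4)(0) = 4! * (-81/4) = -486.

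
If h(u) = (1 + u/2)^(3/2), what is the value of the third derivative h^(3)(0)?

The coefficient of u^3 in the expansion is -1/128, so h′′′(0) = 3! * (-1/128) = -3/64.

-3/64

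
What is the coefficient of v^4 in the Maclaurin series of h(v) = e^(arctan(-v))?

-7/24

Compose series: expand the inner function first, then feed it into the outer expansion.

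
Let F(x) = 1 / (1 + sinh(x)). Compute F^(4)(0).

Expand as Σ (-1)^k u^k with u equal to the inner function's series.
The coefficient of x^4 in the expansion is 4/3, so F^(4)(0) = 4! * (4/3) = 32.

32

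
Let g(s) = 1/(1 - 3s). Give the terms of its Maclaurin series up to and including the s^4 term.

81*s^4 + 27*s^3 + 9*s^2 + 3*s + 1

[s^0] = 1;  [s^1] = 3;  [s^2] = 9;  [s^3] = 27;  [s^4] = 81.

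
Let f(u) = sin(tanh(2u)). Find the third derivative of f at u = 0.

Compose series: expand the inner function first, then feed it into the outer expansion.
From the series, [u^3] f = -4; multiply by 3! = 6 to get -24.

-24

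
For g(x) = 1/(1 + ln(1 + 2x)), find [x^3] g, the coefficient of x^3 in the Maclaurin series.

Substitute the inner expansion into the outer series and collect powers.
g(0) = 1
g′(0) = -2
g′′(0) = 12
g′′′(0) = -112

-56/3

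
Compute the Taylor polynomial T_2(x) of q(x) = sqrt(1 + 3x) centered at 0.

q(0) = 1
q′(0) = 3/2
q′′(0) = -9/4

-9*x^2/8 + 3*x/2 + 1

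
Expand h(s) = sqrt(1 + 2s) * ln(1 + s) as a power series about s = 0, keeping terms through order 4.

Write out both Maclaurin series and multiply, keeping only the needed powers.
h(0) = 0
h′(0) = 1
h′′(0) = 1
h′′′(0) = -4
h^(4)(0) = 20
The Taylor polynomial is Σ h^(k)(0)/k! · s^k.

5*s^4/6 - 2*s^3/3 + s^2/2 + s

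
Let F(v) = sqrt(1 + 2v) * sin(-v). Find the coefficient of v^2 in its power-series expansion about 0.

-1

Expand each factor separately, then convolve coefficients.
[v^0] = 0;  [v^1] = -1;  [v^2] = -1.
So c_2 = F′′(0)/2! = -1.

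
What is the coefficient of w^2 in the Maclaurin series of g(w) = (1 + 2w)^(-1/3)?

Differentiate repeatedly and evaluate at the center.
g(0) = 1
g′(0) = -2/3
g′′(0) = 16/9
So c_2 = g′′(0)/2! = 8/9.

8/9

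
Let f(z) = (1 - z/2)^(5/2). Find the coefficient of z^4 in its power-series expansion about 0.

-5/2048

f(0) = 1
f′(0) = -5/4
f′′(0) = 15/16
f′′′(0) = -15/64
f^(4)(0) = -15/256
So c_4 = f^(4)(0)/4! = -5/2048.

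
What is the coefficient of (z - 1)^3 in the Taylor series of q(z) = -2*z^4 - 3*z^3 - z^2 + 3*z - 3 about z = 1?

Differentiate repeatedly and evaluate at the center.
[(z - 1)^0] = -6;  [(z - 1)^1] = -16;  [(z - 1)^2] = -22;  [(z - 1)^3] = -11.
So c_3 = q′′′(1)/3! = -11.

-11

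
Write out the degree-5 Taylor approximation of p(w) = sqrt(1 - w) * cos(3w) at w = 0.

-367*w^5/256 + 499*w^4/128 + 35*w^3/16 - 37*w^2/8 - w/2 + 1

Take the Cauchy product of the two expansions.
p(0) = 1
p′(0) = -1/2
p′′(0) = -37/4
p′′′(0) = 105/8
p^(4)(0) = 1497/16
p^(5)(0) = -5505/32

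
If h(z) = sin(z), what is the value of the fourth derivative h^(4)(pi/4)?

The coefficient of (z - pi/4)^4 in the expansion is sqrt(2)/48, so h^(4)(pi/4) = 4! * (sqrt(2)/48) = sqrt(2)/2.

sqrt(2)/2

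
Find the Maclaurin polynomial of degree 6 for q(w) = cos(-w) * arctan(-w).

-49*w^5/120 + 5*w^3/6 - w

Expand each factor separately, then convolve coefficients.
[w^0] = 0;  [w^1] = -1;  [w^2] = 0;  [w^3] = 5/6;  [w^4] = 0;  [w^5] = -49/120;  [w^6] = 0.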